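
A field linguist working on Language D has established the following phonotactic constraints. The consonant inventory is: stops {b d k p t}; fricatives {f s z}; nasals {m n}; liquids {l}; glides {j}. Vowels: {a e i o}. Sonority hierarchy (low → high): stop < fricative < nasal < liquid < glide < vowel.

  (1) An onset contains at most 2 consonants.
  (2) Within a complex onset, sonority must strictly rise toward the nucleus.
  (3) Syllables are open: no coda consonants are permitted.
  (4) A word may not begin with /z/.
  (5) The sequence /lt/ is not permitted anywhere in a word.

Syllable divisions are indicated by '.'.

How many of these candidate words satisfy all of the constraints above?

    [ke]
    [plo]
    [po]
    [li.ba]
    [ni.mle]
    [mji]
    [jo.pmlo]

6

[ke] — σ1 onset /k/, coda /∅/ ok → licit
[plo] — σ1 onset /pl/ (1→4 rises), coda /∅/ ok → licit
[po] — σ1 onset /p/, coda /∅/ ok → licit
[li.ba] — σ1 onset /l/, coda /∅/ ok; σ2 onset /b/, coda /∅/ ok → licit
[ni.mle] — σ1 onset /n/, coda /∅/ ok; σ2 onset /ml/ (3→4 rises), coda /∅/ ok → licit
[mji] — σ1 onset /mj/ (3→5 rises), coda /∅/ ok → licit
[jo.pmlo] — violates constraint 1: syllable 2 onset /pml/ has 3 consonants (> 2) → illicit
Licit: [ke], [plo], [po], [li.ba], [ni.mle], [mji] → 6.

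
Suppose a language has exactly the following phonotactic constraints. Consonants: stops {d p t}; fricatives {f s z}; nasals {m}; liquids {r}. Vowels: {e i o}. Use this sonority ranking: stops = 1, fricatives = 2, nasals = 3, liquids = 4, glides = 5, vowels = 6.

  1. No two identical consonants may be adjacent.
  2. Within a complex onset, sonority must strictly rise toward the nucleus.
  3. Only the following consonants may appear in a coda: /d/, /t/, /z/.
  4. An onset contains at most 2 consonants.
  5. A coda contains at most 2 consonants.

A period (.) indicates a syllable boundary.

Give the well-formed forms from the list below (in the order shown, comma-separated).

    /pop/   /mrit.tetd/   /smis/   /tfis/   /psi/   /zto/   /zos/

/pop/ — violates constraint 3: syllable 1 coda contains /p/, which is not a licensed coda consonant → ill-formed
/mrit.tetd/ — violates constraint 1: adjacent identical consonants /tt/ → ill-formed
/smis/ — violates constraint 3: syllable 1 coda contains /s/, which is not a licensed coda consonant → ill-formed
/tfis/ — violates constraint 3: syllable 1 coda contains /s/, which is not a licensed coda consonant → ill-formed
/psi/ — σ1 onset /ps/ (1→2 rises), coda /∅/ ok → well-formed
/zto/ — violates constraint 2: syllable 1 onset /zt/: /z/ (fricative, 2) → /t/ (stop, 1) does not rise → ill-formed
/zos/ — violates constraint 3: syllable 1 coda contains /s/, which is not a licensed coda consonant → ill-formed

/psi/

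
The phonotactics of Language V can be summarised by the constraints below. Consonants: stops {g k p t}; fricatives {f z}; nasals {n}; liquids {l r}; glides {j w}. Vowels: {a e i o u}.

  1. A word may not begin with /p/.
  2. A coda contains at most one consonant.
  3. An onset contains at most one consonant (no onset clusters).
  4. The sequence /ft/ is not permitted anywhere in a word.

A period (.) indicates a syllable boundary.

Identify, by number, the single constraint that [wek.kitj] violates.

[wek.kitj]: syllable 2 coda /tj/ has 2 consonants (> 1).
This is a violation of constraint 2: "A coda contains at most one consonant."
The remaining constraints (1, 3, 4) are satisfied.

2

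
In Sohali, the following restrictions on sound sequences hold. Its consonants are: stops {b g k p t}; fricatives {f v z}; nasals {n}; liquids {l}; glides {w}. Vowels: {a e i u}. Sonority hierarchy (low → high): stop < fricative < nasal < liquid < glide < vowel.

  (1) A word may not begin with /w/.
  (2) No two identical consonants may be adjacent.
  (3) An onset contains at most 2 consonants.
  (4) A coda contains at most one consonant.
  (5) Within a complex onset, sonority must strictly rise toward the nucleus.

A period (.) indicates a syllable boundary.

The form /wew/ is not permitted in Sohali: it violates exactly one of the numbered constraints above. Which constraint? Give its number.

/wew/: word begins with /w/.
This is a violation of constraint 1: "A word may not begin with /w/."
The remaining constraints (2, 3, 4, 5) are satisfied.

1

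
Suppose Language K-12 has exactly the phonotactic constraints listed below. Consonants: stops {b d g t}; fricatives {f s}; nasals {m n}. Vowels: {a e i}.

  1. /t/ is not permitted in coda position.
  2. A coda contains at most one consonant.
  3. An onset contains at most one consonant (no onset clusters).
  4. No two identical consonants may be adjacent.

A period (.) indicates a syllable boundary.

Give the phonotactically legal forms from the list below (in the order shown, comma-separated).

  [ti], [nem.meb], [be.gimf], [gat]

[ti]

[ti] — σ1 onset /t/, coda /∅/ ok → phonotactically legal
[nem.meb] — violates constraint 4: adjacent identical consonants /mm/ → phonotactically illegal
[be.gimf] — violates constraint 2: syllable 2 coda /mf/ has 2 consonants (> 1) → phonotactically illegal
[gat] — violates constraint 1: syllable 1 coda contains /t/ → phonotactically illegal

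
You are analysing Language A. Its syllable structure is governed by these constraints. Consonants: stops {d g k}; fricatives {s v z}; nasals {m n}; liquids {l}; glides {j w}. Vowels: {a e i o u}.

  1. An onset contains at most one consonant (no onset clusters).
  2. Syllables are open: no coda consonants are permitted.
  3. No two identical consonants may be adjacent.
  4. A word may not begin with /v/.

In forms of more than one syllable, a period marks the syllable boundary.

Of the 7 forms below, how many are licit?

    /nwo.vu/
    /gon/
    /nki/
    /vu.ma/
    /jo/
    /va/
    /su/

/nwo.vu/ — violates constraint 1: syllable 1 onset /nw/ has 2 consonants (> 1) → illicit
/gon/ — violates constraint 2: syllable 1 coda /n/ has 1 consonant (> 0) → illicit
/nki/ — violates constraint 1: syllable 1 onset /nk/ has 2 consonants (> 1) → illicit
/vu.ma/ — violates constraint 4: word begins with /v/ → illicit
/jo/ — σ1 onset /j/, coda /∅/ ok → licit
/va/ — violates constraint 4: word begins with /v/ → illicit
/su/ — σ1 onset /s/, coda /∅/ ok → licit
Licit: /jo/, /su/ → 2.

2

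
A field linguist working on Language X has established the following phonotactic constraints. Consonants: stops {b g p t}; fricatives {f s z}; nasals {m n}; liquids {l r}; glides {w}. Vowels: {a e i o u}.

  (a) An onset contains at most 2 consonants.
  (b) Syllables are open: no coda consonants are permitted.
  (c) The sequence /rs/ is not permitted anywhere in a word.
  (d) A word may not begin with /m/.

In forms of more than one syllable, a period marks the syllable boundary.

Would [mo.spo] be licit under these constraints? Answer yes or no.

no

[mo.spo] — violates constraint (d): word begins with /m/ → illicit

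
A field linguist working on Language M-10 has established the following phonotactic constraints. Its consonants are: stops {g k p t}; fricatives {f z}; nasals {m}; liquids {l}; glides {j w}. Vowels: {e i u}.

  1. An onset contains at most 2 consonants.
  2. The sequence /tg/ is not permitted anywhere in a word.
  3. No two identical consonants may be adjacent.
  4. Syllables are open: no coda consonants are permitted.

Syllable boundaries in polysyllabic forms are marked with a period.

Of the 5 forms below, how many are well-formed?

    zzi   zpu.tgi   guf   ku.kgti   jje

zzi — violates constraint 3: adjacent identical consonants /zz/ → ill-formed
zpu.tgi — violates constraint 2: contains banned sequence /tg/ → ill-formed
guf — violates constraint 4: syllable 1 coda /f/ has 1 consonant (> 0) → ill-formed
ku.kgti — violates constraint 1: syllable 2 onset /kgt/ has 3 consonants (> 2) → ill-formed
jje — violates constraint 3: adjacent identical consonants /jj/ → ill-formed
No form is well-formed → 0.

0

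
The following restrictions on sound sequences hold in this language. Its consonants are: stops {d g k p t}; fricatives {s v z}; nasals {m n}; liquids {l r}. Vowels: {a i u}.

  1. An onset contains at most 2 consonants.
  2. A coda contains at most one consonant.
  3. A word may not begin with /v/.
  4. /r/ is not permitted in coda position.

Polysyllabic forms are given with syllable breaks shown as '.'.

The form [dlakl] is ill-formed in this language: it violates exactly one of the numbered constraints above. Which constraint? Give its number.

2

[dlakl]: syllable 1 coda /kl/ has 2 consonants (> 1).
This is a violation of constraint 2: "A coda contains at most one consonant."
The remaining constraints (1, 3, 4) are satisfied.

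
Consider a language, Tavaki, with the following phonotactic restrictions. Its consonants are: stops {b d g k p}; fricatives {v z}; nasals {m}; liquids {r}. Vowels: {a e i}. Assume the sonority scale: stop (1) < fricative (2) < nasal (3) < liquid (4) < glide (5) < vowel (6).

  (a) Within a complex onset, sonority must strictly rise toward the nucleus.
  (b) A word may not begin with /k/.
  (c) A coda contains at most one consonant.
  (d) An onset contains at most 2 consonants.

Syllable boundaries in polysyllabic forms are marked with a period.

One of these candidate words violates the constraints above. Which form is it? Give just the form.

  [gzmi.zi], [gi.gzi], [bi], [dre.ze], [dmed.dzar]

[gzmi.zi]

[gzmi.zi] — violates constraint (d): syllable 1 onset /gzm/ has 3 consonants (> 2) → not permitted
[gi.gzi] — σ1 onset /g/, coda /∅/ ok; σ2 onset /gz/ (1→2 rises), coda /∅/ ok → permitted
[bi] — σ1 onset /b/, coda /∅/ ok → permitted
[dre.ze] — σ1 onset /dr/ (1→4 rises), coda /∅/ ok; σ2 onset /z/, coda /∅/ ok → permitted
[dmed.dzar] — σ1 onset /dm/ (1→3 rises), coda /d/ ok; σ2 onset /dz/ (1→2 rises), coda /r/ ok → permitted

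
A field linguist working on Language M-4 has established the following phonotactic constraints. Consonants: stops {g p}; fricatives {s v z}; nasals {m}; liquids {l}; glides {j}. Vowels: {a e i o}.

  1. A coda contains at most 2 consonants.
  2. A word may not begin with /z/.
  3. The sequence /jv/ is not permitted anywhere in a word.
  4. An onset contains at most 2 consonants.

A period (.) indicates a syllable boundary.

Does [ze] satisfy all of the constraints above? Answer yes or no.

no

[ze] — violates constraint 2: word begins with /z/ → illicit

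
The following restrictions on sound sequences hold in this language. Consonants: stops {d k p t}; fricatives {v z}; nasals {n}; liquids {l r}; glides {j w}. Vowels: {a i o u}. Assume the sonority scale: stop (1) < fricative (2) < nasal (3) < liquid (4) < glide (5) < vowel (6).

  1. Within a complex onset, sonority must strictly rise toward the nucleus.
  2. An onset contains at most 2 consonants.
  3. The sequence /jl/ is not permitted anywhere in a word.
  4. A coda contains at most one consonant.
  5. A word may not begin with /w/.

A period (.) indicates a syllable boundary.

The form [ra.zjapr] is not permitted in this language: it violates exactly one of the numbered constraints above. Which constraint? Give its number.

[ra.zjapr]: syllable 2 coda /pr/ has 2 consonants (> 1).
This is a violation of constraint 4: "A coda contains at most one consonant."
The remaining constraints (1, 2, 3, 5) are satisfied.

4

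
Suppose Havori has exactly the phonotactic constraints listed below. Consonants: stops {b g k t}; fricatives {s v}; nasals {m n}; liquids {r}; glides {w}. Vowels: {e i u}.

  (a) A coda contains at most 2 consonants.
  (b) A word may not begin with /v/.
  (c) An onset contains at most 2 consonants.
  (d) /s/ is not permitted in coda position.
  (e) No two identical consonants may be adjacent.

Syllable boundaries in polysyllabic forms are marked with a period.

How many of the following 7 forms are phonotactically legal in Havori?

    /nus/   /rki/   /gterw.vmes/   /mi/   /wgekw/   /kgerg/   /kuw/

5

/nus/ — violates constraint (d): syllable 1 coda contains /s/ → phonotactically illegal
/rki/ — σ1 onset /rk/ (2C), coda /∅/ ok → phonotactically legal
/gterw.vmes/ — violates constraint (d): syllable 2 coda contains /s/ → phonotactically illegal
/mi/ — σ1 onset /m/, coda /∅/ ok → phonotactically legal
/wgekw/ — σ1 onset /wg/ (2C), coda /kw/ (2C) ok → phonotactically legal
/kgerg/ — σ1 onset /kg/ (2C), coda /rg/ (2C) ok → phonotactically legal
/kuw/ — σ1 onset /k/, coda /w/ ok → phonotactically legal
Phonotactically legal: /rki/, /mi/, /wgekw/, /kgerg/, /kuw/ → 5.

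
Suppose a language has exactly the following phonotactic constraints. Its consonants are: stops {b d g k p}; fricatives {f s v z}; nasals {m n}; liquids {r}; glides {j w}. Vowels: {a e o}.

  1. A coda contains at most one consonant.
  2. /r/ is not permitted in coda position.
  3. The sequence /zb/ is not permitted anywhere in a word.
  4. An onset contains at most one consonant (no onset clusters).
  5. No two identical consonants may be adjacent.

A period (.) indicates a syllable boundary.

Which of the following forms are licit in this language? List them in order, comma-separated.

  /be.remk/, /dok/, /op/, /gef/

/be.remk/ — violates constraint 1: syllable 2 coda /mk/ has 2 consonants (> 1) → illicit
/dok/ — σ1 onset /d/, coda /k/ ok → licit
/op/ — σ1 onset /∅/, coda /p/ ok → licit
/gef/ — σ1 onset /g/, coda /f/ ok → licit

/dok/, /op/, /gef/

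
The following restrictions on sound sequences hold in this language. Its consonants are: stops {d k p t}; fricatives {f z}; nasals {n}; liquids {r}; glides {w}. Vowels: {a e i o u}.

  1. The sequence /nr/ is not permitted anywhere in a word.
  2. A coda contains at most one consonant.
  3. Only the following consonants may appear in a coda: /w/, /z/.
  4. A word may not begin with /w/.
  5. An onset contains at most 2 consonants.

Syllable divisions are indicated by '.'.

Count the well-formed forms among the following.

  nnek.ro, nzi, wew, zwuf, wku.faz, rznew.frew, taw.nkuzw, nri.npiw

1

nnek.ro — violates constraint 3: syllable 1 coda contains /k/, which is not a licensed coda consonant → ill-formed
nzi — σ1 onset /nz/ (2C), coda /∅/ ok → well-formed
wew — violates constraint 4: word begins with /w/ → ill-formed
zwuf — violates constraint 3: syllable 1 coda contains /f/, which is not a licensed coda consonant → ill-formed
wku.faz — violates constraint 4: word begins with /w/ → ill-formed
rznew.frew — violates constraint 5: syllable 1 onset /rzn/ has 3 consonants (> 2) → ill-formed
taw.nkuzw — violates constraint 2: syllable 2 coda /zw/ has 2 consonants (> 1) → ill-formed
nri.npiw — violates constraint 1: contains banned sequence /nr/ → ill-formed
Well-formed: nzi → 1.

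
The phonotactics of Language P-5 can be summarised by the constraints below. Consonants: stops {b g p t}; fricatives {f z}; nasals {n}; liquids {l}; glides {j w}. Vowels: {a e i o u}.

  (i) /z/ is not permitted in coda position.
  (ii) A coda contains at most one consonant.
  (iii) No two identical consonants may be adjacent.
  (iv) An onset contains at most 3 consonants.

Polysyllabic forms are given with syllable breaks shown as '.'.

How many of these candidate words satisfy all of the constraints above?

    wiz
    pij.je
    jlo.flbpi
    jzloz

0

wiz — violates constraint (i): syllable 1 coda contains /z/ → ill-formed
pij.je — violates constraint (iii): adjacent identical consonants /jj/ → ill-formed
jlo.flbpi — violates constraint (iv): syllable 2 onset /flbp/ has 4 consonants (> 3) → ill-formed
jzloz — violates constraint (i): syllable 1 coda contains /z/ → ill-formed
No form is well-formed → 0.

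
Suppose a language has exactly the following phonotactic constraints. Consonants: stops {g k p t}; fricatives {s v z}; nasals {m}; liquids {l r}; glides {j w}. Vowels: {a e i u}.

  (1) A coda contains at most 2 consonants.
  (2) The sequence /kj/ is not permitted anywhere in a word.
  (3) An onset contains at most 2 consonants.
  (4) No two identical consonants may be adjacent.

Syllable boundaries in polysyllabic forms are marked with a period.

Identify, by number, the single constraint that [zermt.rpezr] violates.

1

[zermt.rpezr]: syllable 1 coda /rmt/ has 3 consonants (> 2).
This is a violation of constraint 1: "A coda contains at most 2 consonants."
The remaining constraints (2, 3, 4) are satisfied.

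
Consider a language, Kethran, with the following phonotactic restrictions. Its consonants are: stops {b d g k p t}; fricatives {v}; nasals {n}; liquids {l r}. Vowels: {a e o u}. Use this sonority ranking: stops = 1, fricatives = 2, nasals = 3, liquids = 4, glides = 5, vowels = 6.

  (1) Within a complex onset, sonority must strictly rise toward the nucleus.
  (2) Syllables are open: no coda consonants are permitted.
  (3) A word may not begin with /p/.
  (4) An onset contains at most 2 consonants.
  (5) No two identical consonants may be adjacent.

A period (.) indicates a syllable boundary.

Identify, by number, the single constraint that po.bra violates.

3

po.bra: word begins with /p/.
This is a violation of constraint 3: "A word may not begin with /p/."
The remaining constraints (1, 2, 4, 5) are satisfied.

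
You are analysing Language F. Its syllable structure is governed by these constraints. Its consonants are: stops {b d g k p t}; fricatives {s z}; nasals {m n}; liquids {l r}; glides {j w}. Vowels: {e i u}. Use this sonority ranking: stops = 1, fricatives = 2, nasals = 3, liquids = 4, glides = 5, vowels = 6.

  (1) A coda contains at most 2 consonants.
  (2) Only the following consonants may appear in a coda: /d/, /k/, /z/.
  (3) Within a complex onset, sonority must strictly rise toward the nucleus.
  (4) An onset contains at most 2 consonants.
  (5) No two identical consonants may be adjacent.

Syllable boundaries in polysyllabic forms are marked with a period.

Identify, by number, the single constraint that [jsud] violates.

3

[jsud]: syllable 1 onset /js/: /j/ (glide, 5) → /s/ (fricative, 2) does not rise.
This is a violation of constraint 3: "Within a complex onset, sonority must strictly rise toward the nucleus."
The remaining constraints (1, 2, 4, 5) are satisfied.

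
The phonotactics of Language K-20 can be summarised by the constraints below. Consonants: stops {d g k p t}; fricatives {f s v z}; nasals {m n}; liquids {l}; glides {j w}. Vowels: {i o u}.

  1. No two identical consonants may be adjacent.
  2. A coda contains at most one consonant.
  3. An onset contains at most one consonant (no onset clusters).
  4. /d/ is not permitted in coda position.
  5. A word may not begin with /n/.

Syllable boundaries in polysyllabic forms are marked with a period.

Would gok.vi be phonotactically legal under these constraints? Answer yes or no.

yes

gok.vi — σ1 onset /g/, coda /k/ ok; σ2 onset /v/, coda /∅/ ok → phonotactically legal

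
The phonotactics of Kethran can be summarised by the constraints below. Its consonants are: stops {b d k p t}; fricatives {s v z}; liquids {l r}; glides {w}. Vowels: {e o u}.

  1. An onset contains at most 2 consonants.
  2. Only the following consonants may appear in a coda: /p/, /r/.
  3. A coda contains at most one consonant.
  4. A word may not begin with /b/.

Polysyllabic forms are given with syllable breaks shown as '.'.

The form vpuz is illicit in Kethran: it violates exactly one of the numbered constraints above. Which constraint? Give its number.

vpuz: syllable 1 coda contains /z/, which is not a licensed coda consonant.
This is a violation of constraint 2: "Only the following consonants may appear in a coda: /p/, /r/."
The remaining constraints (1, 3, 4) are satisfied.

2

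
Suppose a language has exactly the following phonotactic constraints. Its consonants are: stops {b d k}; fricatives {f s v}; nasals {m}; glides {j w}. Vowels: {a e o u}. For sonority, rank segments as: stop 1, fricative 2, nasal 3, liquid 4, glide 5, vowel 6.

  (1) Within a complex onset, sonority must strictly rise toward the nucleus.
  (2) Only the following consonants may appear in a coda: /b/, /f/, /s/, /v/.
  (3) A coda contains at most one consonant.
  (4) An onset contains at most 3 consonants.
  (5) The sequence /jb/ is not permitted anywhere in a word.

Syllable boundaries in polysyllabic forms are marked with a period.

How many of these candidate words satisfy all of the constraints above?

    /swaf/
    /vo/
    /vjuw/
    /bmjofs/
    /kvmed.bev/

/swaf/ — σ1 onset /sw/ (2→5 rises), coda /f/ ok → permitted
/vo/ — σ1 onset /v/, coda /∅/ ok → permitted
/vjuw/ — violates constraint 2: syllable 1 coda contains /w/, which is not a licensed coda consonant → not permitted
/bmjofs/ — violates constraint 3: syllable 1 coda /fs/ has 2 consonants (> 1) → not permitted
/kvmed.bev/ — violates constraint 2: syllable 1 coda contains /d/, which is not a licensed coda consonant → not permitted
Permitted: /swaf/, /vo/ → 2.

2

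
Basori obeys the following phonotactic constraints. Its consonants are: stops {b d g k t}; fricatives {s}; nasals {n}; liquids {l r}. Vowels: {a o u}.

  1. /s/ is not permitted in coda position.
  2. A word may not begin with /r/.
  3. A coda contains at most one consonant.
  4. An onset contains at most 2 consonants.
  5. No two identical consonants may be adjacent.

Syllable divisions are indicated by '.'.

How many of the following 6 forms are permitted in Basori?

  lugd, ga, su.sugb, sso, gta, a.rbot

3

lugd — violates constraint 3: syllable 1 coda /gd/ has 2 consonants (> 1) → not permitted
ga — σ1 onset /g/, coda /∅/ ok → permitted
su.sugb — violates constraint 3: syllable 2 coda /gb/ has 2 consonants (> 1) → not permitted
sso — violates constraint 5: adjacent identical consonants /ss/ → not permitted
gta — σ1 onset /gt/ (2C), coda /∅/ ok → permitted
a.rbot — σ1 onset /∅/, coda /∅/ ok; σ2 onset /rb/ (2C), coda /t/ ok → permitted
Permitted: ga, gta, a.rbot → 3.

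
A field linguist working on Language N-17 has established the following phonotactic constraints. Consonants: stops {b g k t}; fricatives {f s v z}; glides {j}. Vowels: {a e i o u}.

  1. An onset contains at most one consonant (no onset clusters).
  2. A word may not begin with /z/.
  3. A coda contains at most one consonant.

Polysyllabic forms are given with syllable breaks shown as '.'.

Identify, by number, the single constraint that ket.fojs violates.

ket.fojs: syllable 2 coda /js/ has 2 consonants (> 1).
This is a violation of constraint 3: "A coda contains at most one consonant."
The remaining constraints (1, 2) are satisfied.

3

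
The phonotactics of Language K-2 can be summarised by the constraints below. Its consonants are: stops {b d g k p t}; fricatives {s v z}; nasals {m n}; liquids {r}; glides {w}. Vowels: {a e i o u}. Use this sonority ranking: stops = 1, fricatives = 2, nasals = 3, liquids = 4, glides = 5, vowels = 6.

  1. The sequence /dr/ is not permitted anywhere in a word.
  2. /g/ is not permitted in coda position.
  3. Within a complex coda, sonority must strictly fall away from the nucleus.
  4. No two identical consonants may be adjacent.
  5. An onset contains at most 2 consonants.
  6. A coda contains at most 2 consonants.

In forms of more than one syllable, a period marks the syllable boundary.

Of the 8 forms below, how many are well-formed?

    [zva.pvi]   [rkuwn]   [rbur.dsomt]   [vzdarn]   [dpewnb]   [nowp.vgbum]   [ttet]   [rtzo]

[zva.pvi] — σ1 onset /zv/ (2C), coda /∅/ ok; σ2 onset /pv/ (2C), coda /∅/ ok → well-formed
[rkuwn] — σ1 onset /rk/ (2C), coda /wn/ (5→3 falls) ok → well-formed
[rbur.dsomt] — σ1 onset /rb/ (2C), coda /r/ ok; σ2 onset /ds/ (2C), coda /mt/ (3→1 falls) ok → well-formed
[vzdarn] — violates constraint 5: syllable 1 onset /vzd/ has 3 consonants (> 2) → ill-formed
[dpewnb] — violates constraint 6: syllable 1 coda /wnb/ has 3 consonants (> 2) → ill-formed
[nowp.vgbum] — violates constraint 5: syllable 2 onset /vgb/ has 3 consonants (> 2) → ill-formed
[ttet] — violates constraint 4: adjacent identical consonants /tt/ → ill-formed
[rtzo] — violates constraint 5: syllable 1 onset /rtz/ has 3 consonants (> 2) → ill-formed
Well-formed: [zva.pvi], [rkuwn], [rbur.dsomt] → 3.

3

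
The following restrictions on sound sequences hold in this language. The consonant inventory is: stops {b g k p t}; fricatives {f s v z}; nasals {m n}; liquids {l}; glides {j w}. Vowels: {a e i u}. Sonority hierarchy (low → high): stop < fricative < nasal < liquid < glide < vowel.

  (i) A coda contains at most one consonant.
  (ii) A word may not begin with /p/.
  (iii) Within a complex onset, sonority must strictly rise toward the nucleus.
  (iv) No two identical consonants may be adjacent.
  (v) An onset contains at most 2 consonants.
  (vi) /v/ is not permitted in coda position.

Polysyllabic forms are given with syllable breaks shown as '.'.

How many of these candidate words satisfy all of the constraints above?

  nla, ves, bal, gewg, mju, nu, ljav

5

nla — σ1 onset /nl/ (3→4 rises), coda /∅/ ok → permitted
ves — σ1 onset /v/, coda /s/ ok → permitted
bal — σ1 onset /b/, coda /l/ ok → permitted
gewg — violates constraint (i): syllable 1 coda /wg/ has 2 consonants (> 1) → not permitted
mju — σ1 onset /mj/ (3→5 rises), coda /∅/ ok → permitted
nu — σ1 onset /n/, coda /∅/ ok → permitted
ljav — violates constraint (vi): syllable 1 coda contains /v/ → not permitted
Permitted: nla, ves, bal, mju, nu → 5.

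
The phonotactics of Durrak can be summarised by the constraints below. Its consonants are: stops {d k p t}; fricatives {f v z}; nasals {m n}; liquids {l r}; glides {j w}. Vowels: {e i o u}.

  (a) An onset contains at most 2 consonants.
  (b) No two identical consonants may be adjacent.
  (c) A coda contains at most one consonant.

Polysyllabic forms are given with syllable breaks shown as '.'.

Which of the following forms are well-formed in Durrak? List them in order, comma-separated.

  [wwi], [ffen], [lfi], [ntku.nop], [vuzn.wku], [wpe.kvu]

[wwi] — violates constraint (b): adjacent identical consonants /ww/ → ill-formed
[ffen] — violates constraint (b): adjacent identical consonants /ff/ → ill-formed
[lfi] — σ1 onset /lf/ (2C), coda /∅/ ok → well-formed
[ntku.nop] — violates constraint (a): syllable 1 onset /ntk/ has 3 consonants (> 2) → ill-formed
[vuzn.wku] — violates constraint (c): syllable 1 coda /zn/ has 2 consonants (> 1) → ill-formed
[wpe.kvu] — σ1 onset /wp/ (2C), coda /∅/ ok; σ2 onset /kv/ (2C), coda /∅/ ok → well-formed

[lfi], [wpe.kvu]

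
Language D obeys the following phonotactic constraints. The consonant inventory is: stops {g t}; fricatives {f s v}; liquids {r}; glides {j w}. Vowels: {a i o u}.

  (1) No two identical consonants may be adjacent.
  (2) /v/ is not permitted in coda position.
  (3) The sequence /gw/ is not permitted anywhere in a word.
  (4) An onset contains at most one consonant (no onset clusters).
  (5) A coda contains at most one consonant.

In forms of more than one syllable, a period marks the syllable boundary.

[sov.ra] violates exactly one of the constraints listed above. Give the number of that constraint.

[sov.ra]: syllable 1 coda contains /v/.
This is a violation of constraint 2: "/v/ is not permitted in coda position."
The remaining constraints (1, 3, 4, 5) are satisfied.

2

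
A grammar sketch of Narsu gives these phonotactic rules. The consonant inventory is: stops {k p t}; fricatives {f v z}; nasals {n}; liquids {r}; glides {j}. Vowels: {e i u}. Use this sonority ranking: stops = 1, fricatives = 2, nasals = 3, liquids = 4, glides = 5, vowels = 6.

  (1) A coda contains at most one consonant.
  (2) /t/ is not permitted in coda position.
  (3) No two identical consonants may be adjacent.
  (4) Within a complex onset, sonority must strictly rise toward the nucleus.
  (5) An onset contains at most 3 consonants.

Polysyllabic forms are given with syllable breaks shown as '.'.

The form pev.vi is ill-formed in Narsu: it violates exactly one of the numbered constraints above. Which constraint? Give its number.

pev.vi: adjacent identical consonants /vv/.
This is a violation of constraint 3: "No two identical consonants may be adjacent."
The remaining constraints (1, 2, 4, 5) are satisfied.

3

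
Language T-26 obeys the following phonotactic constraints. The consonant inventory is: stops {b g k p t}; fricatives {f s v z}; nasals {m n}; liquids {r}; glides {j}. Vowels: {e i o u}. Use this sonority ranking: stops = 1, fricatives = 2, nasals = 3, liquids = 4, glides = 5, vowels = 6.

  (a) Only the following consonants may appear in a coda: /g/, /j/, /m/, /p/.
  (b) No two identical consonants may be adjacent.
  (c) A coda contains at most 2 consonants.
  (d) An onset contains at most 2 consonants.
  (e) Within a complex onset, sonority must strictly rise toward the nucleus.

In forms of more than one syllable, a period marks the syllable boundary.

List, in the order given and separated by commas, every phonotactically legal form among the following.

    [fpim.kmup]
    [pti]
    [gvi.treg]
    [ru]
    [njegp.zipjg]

[gvi.treg], [ru]

[fpim.kmup] — violates constraint (e): syllable 1 onset /fp/: /f/ (fricative, 2) → /p/ (stop, 1) does not rise → phonotactically illegal
[pti] — violates constraint (e): syllable 1 onset /pt/: /p/ (stop, 1) → /t/ (stop, 1) does not rise → phonotactically illegal
[gvi.treg] — σ1 onset /gv/ (1→2 rises), coda /∅/ ok; σ2 onset /tr/ (1→4 rises), coda /g/ ok → phonotactically legal
[ru] — σ1 onset /r/, coda /∅/ ok → phonotactically legal
[njegp.zipjg] — violates constraint (c): syllable 2 coda /pjg/ has 3 consonants (> 2) → phonotactically illegal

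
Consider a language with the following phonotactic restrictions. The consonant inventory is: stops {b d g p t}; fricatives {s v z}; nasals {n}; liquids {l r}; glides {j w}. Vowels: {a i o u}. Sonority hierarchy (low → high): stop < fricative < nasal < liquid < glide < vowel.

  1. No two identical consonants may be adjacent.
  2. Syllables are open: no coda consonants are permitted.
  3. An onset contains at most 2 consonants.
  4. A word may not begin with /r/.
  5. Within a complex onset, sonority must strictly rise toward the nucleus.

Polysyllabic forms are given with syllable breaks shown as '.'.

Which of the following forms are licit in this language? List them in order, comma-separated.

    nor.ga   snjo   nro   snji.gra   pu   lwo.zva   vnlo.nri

nor.ga — violates constraint 2: syllable 1 coda /r/ has 1 consonant (> 0) → illicit
snjo — violates constraint 3: syllable 1 onset /snj/ has 3 consonants (> 2) → illicit
nro — σ1 onset /nr/ (3→4 rises), coda /∅/ ok → licit
snji.gra — violates constraint 3: syllable 1 onset /snj/ has 3 consonants (> 2) → illicit
pu — σ1 onset /p/, coda /∅/ ok → licit
lwo.zva — violates constraint 5: syllable 2 onset /zv/: /z/ (fricative, 2) → /v/ (fricative, 2) does not rise → illicit
vnlo.nri — violates constraint 3: syllable 1 onset /vnl/ has 3 consonants (> 2) → illicit

nro, pu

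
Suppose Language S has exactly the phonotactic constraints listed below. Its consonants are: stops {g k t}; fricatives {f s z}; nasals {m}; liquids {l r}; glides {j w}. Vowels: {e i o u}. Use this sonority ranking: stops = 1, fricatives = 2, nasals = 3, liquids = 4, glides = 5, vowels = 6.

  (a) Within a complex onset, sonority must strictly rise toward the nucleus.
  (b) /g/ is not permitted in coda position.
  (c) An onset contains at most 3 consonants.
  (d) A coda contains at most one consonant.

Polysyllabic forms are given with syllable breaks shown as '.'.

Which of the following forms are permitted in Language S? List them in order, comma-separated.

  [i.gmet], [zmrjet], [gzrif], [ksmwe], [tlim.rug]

[i.gmet], [gzrif]

[i.gmet] — σ1 onset /∅/, coda /∅/ ok; σ2 onset /gm/ (1→3 rises), coda /t/ ok → permitted
[zmrjet] — violates constraint (c): syllable 1 onset /zmrj/ has 4 consonants (> 3) → not permitted
[gzrif] — σ1 onset /gzr/ (1→2→4 rises), coda /f/ ok → permitted
[ksmwe] — violates constraint (c): syllable 1 onset /ksmw/ has 4 consonants (> 3) → not permitted
[tlim.rug] — violates constraint (b): syllable 2 coda contains /g/ → not permitted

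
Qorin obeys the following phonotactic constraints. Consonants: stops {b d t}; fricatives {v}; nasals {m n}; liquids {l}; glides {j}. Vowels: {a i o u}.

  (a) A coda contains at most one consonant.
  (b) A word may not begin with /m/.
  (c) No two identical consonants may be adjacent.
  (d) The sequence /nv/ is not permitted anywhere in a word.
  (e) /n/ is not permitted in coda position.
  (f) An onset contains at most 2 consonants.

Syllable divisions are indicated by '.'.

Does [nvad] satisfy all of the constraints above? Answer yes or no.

[nvad] — violates constraint (d): contains banned sequence /nv/ → ill-formed

no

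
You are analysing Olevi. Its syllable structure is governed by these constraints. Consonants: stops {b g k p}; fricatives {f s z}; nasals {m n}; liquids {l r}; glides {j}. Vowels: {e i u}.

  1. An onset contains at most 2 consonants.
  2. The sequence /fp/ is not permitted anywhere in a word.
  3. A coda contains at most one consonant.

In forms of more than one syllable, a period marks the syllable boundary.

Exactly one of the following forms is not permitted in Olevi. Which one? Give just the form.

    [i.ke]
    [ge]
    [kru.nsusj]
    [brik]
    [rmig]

[kru.nsusj]

[i.ke] — σ1 onset /∅/, coda /∅/ ok; σ2 onset /k/, coda /∅/ ok → permitted
[ge] — σ1 onset /g/, coda /∅/ ok → permitted
[kru.nsusj] — violates constraint 3: syllable 2 coda /sj/ has 2 consonants (> 1) → not permitted
[brik] — σ1 onset /br/ (2C), coda /k/ ok → permitted
[rmig] — σ1 onset /rm/ (2C), coda /g/ ok → permitted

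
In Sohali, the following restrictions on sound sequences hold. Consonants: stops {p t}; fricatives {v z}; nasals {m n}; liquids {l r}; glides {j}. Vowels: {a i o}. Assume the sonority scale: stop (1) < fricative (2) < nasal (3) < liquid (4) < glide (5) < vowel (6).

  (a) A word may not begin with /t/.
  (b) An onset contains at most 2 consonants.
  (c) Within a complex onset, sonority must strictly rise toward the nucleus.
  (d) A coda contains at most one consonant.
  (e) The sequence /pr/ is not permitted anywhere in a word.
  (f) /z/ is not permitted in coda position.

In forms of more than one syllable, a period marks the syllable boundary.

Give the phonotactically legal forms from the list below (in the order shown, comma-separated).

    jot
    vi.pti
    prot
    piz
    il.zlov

jot, il.zlov

jot — σ1 onset /j/, coda /t/ ok → phonotactically legal
vi.pti — violates constraint (c): syllable 2 onset /pt/: /p/ (stop, 1) → /t/ (stop, 1) does not rise → phonotactically illegal
prot — violates constraint (e): contains banned sequence /pr/ → phonotactically illegal
piz — violates constraint (f): syllable 1 coda contains /z/ → phonotactically illegal
il.zlov — σ1 onset /∅/, coda /l/ ok; σ2 onset /zl/ (2→4 rises), coda /v/ ok → phonotactically legal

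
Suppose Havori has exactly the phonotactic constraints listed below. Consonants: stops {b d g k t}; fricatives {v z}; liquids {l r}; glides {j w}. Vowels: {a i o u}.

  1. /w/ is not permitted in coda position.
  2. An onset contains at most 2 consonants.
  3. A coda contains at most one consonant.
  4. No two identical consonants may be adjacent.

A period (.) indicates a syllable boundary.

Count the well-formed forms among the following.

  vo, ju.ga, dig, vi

vo — σ1 onset /v/, coda /∅/ ok → well-formed
ju.ga — σ1 onset /j/, coda /∅/ ok; σ2 onset /g/, coda /∅/ ok → well-formed
dig — σ1 onset /d/, coda /g/ ok → well-formed
vi — σ1 onset /v/, coda /∅/ ok → well-formed
Well-formed: vo, ju.ga, dig, vi → 4.

4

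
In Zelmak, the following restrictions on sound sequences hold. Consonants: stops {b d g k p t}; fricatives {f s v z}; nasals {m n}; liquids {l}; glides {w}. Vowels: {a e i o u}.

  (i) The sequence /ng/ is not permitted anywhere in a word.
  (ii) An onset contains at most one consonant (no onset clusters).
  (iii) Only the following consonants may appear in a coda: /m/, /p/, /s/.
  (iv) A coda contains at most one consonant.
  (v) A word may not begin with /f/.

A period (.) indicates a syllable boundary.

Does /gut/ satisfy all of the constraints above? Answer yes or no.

no

/gut/ — violates constraint (iii): syllable 1 coda contains /t/, which is not a licensed coda consonant → ill-formed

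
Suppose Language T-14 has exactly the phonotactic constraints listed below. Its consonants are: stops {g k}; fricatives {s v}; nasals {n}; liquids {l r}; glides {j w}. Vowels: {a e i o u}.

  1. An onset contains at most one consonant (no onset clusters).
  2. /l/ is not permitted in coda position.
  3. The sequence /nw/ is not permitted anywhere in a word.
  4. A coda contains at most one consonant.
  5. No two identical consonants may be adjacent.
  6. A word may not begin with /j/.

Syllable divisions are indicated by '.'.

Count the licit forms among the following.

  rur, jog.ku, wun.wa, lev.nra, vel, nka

rur — σ1 onset /r/, coda /r/ ok → licit
jog.ku — violates constraint 6: word begins with /j/ → illicit
wun.wa — violates constraint 3: contains banned sequence /nw/ → illicit
lev.nra — violates constraint 1: syllable 2 onset /nr/ has 2 consonants (> 1) → illicit
vel — violates constraint 2: syllable 1 coda contains /l/ → illicit
nka — violates constraint 1: syllable 1 onset /nk/ has 2 consonants (> 1) → illicit
Licit: rur → 1.

1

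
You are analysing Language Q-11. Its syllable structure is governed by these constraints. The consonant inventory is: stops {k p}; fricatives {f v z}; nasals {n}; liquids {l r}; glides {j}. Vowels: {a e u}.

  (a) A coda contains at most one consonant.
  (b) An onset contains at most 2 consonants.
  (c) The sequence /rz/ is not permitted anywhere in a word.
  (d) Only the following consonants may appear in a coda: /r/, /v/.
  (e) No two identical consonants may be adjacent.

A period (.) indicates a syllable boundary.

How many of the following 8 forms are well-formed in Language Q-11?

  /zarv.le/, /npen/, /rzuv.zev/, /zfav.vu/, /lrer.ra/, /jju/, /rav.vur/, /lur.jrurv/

0

/zarv.le/ — violates constraint (a): syllable 1 coda /rv/ has 2 consonants (> 1) → ill-formed
/npen/ — violates constraint (d): syllable 1 coda contains /n/, which is not a licensed coda consonant → ill-formed
/rzuv.zev/ — violates constraint (c): contains banned sequence /rz/ → ill-formed
/zfav.vu/ — violates constraint (e): adjacent identical consonants /vv/ → ill-formed
/lrer.ra/ — violates constraint (e): adjacent identical consonants /rr/ → ill-formed
/jju/ — violates constraint (e): adjacent identical consonants /jj/ → ill-formed
/rav.vur/ — violates constraint (e): adjacent identical consonants /vv/ → ill-formed
/lur.jrurv/ — violates constraint (a): syllable 2 coda /rv/ has 2 consonants (> 1) → ill-formed
No form is well-formed → 0.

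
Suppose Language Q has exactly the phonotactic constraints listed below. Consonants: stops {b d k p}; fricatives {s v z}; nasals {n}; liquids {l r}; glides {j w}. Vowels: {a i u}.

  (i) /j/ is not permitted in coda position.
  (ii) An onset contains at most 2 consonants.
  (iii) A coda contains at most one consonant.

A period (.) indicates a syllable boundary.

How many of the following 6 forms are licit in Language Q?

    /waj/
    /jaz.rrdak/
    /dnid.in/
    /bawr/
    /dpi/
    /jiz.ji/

3

/waj/ — violates constraint (i): syllable 1 coda contains /j/ → illicit
/jaz.rrdak/ — violates constraint (ii): syllable 2 onset /rrd/ has 3 consonants (> 2) → illicit
/dnid.in/ — σ1 onset /dn/ (2C), coda /d/ ok; σ2 onset /∅/, coda /n/ ok → licit
/bawr/ — violates constraint (iii): syllable 1 coda /wr/ has 2 consonants (> 1) → illicit
/dpi/ — σ1 onset /dp/ (2C), coda /∅/ ok → licit
/jiz.ji/ — σ1 onset /j/, coda /z/ ok; σ2 onset /j/, coda /∅/ ok → licit
Licit: /dnid.in/, /dpi/, /jiz.ji/ → 3.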